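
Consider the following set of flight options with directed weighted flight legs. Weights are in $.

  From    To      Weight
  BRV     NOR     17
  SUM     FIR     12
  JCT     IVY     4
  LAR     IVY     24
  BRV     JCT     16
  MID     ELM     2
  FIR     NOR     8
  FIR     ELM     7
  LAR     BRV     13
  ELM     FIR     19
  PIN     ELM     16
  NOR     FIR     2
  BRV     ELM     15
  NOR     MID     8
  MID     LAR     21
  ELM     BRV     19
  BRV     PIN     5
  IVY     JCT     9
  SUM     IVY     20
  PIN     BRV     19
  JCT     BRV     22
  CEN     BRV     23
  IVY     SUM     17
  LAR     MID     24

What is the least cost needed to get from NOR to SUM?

$65

Compare a few routes:
NOR–MID–ELM–BRV–JCT–IVY–SUM: 8+2+19+16+4+17 = 66
NOR–FIR–ELM–BRV–JCT–IVY–SUM: 2+7+19+16+4+17 = 65
The minimum is $65 via NOR–FIR–ELM–BRV–JCT–IVY–SUM.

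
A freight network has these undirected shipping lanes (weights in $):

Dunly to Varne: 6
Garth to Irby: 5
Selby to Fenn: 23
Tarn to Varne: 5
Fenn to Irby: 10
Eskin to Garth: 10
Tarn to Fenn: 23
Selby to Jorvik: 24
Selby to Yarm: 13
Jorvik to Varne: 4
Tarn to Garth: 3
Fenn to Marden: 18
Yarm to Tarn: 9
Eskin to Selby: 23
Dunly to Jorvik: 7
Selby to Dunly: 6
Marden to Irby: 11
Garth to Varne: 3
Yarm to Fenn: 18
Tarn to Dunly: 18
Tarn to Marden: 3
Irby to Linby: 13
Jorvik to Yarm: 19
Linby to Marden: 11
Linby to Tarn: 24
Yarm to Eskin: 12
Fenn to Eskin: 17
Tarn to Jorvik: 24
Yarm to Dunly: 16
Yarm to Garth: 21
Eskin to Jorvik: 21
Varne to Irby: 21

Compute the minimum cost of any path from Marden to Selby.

Settle nodes by increasing distance from Marden:
Marden: 0
Tarn: 3  (via Marden)
Garth: 6  (via Tarn)
Varne: 8  (via Tarn)
Linby: 11  (via Marden)
Irby: 11  (via Marden)
Jorvik: 12  (via Varne)
Yarm: 12  (via Tarn)
Dunly: 14  (via Varne)
Eskin: 16  (via Garth)
Fenn: 18  (via Marden)
Selby: 20  (via Dunly)
Shortest route: Marden → Tarn → Varne → Dunly → Selby = $20.

$20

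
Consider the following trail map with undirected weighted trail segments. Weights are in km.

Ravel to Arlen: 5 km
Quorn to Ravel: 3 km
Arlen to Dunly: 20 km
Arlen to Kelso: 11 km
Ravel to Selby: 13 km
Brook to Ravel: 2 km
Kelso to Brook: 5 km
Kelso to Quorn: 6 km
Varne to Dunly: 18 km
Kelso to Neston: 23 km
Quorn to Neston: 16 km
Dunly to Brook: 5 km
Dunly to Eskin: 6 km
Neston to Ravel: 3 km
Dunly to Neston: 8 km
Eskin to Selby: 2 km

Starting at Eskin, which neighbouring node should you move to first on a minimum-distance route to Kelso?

Dunly

Enumerating some paths:
Eskin–Dunly–Brook–Kelso: 6+5+5 = 16
Eskin–Selby–Ravel–Brook–Kelso: 2+13+2+5 = 22
Eskin–Dunly–Brook–Ravel–Quorn–Kelso: 6+5+2+3+6 = 22
Cheapest is Eskin–Dunly–Brook–Kelso at 16 km.
So from Eskin the first move is to Dunly.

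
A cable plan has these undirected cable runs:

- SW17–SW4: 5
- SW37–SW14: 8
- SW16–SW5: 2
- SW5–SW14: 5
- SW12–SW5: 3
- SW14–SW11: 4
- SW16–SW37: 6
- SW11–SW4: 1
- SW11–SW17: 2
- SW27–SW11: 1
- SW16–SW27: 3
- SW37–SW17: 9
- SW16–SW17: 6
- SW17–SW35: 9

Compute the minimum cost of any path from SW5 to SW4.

Settle nodes by increasing distance from SW5:
SW5: 0
SW16: 2  (via SW5)
SW12: 3  (via SW5)
SW27: 5  (via SW16)
SW14: 5  (via SW5)
SW11: 6  (via SW27)
SW4: 7  (via SW11)
Shortest route: SW5–SW16–SW27–SW11–SW4 = 7.

7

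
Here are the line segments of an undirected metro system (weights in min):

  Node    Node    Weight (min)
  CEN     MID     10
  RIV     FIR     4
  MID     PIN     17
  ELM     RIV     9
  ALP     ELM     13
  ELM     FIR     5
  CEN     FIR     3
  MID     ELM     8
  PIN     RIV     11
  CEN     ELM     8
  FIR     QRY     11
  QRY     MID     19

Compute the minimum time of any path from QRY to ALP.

29 min

Shortest distances from QRY:
QRY: 0
FIR: 11  (via QRY)
CEN: 14  (via FIR)
RIV: 15  (via FIR)
ELM: 16  (via FIR)
MID: 19  (via QRY)
PIN: 26  (via RIV)
ALP: 29  (via ELM)
Shortest route: QRY–FIR–ELM–ALP = 29 min.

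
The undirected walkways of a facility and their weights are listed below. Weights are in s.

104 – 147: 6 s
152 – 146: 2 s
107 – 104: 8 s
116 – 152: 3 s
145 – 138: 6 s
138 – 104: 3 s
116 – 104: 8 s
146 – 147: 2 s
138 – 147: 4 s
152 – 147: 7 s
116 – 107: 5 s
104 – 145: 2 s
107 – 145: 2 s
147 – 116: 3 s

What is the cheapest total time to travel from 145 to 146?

10 s

Settle nodes by increasing distance from 145:
145: 0
107: 2  (via 145)
104: 2  (via 145)
138: 5  (via 104)
116: 7  (via 107)
147: 8  (via 104)
152: 10  (via 116)
146: 10  (via 147)
Shortest route: 145 → 104 → 147 → 146 = 10 s.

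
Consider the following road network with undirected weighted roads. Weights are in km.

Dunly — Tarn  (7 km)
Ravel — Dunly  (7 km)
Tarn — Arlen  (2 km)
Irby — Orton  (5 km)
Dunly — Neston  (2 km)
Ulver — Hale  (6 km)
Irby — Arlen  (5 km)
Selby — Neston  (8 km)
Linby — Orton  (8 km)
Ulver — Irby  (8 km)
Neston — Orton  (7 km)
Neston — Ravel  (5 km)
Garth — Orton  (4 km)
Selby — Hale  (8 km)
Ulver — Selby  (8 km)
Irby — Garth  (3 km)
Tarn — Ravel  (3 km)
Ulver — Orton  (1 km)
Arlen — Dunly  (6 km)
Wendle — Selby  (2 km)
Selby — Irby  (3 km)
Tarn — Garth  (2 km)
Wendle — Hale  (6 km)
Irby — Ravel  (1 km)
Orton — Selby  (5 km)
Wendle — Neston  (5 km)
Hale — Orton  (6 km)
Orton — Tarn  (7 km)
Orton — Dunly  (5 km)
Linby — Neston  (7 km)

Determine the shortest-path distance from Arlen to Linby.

15 km

Candidate routes:
Arlen → Tarn → Garth → Orton → Linby: 2+2+4+8 = 16
Arlen → Dunly → Neston → Linby: 6+2+7 = 15
Cheapest is Arlen → Dunly → Neston → Linby at 15 km.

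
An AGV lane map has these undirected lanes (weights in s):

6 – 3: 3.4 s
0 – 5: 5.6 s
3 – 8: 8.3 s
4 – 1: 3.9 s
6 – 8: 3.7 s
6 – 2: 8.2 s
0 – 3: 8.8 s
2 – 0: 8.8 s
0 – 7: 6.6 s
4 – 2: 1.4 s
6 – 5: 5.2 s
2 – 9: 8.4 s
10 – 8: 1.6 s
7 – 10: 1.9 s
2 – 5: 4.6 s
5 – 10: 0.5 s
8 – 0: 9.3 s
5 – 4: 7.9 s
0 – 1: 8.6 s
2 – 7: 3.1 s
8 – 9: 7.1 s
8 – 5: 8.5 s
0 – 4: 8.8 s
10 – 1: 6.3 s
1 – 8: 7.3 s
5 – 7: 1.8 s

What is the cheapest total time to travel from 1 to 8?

7.3 s

Enumerating some paths:
1 → 4 → 2 → 5 → 10 → 8: 3.9+1.4+4.6+0.5+1.6 = 12
1 → 8: 7.3 = 7.3
1 → 10 → 8: 6.3+1.6 = 7.9
1 → 4 → 2 → 7 → 10 → 8: 3.9+1.4+3.1+1.9+1.6 = 11.9
The minimum is 7.3 s via 1 → 8.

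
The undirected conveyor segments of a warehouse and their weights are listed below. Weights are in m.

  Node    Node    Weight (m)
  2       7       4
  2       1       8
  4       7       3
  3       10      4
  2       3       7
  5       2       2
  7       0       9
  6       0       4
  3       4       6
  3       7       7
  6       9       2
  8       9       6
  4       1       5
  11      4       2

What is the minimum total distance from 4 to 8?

Settle nodes by increasing distance from 4:
4: 0
11: 2  (via 4)
7: 3  (via 4)
1: 5  (via 4)
3: 6  (via 4)
2: 7  (via 7)
5: 9  (via 2)
10: 10  (via 3)
0: 12  (via 7)
6: 16  (via 0)
9: 18  (via 6)
8: 24  (via 9)
Shortest route: 4 → 7 → 0 → 6 → 9 → 8 = 24 m.

24 m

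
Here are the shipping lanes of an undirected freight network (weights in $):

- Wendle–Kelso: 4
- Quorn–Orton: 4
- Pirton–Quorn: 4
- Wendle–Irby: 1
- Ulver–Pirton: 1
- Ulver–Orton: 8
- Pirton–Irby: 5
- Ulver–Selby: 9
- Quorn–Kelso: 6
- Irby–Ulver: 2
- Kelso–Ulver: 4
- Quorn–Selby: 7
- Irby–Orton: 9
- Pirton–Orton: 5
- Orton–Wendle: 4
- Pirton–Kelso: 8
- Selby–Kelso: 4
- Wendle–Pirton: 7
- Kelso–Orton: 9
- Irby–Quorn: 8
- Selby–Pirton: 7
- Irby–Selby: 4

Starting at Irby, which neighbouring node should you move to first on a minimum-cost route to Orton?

Enumerating some paths:
Irby–Ulver–Pirton–Orton: 2+1+5 = 8
Irby–Wendle–Orton: 1+4 = 5
The minimum is $5 via Irby–Wendle–Orton.
So from Irby the first move is to Wendle.

Wendle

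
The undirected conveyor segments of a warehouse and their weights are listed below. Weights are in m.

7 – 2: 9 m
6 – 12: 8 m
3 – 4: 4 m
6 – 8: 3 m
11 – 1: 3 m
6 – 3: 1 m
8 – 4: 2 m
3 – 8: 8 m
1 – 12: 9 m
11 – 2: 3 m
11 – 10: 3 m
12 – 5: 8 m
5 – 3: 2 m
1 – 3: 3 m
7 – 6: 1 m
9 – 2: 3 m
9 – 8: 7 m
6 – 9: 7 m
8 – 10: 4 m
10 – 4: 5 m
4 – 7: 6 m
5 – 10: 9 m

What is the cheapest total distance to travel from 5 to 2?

11 m

Compare a few routes:
5–3–6–7–2: 2+1+1+9 = 13
5–3–1–11–2: 2+3+3+3 = 11
5–3–6–9–2: 2+1+7+3 = 13
5–10–11–2: 9+3+3 = 15
Cheapest is 5–3–1–11–2 at 11 m.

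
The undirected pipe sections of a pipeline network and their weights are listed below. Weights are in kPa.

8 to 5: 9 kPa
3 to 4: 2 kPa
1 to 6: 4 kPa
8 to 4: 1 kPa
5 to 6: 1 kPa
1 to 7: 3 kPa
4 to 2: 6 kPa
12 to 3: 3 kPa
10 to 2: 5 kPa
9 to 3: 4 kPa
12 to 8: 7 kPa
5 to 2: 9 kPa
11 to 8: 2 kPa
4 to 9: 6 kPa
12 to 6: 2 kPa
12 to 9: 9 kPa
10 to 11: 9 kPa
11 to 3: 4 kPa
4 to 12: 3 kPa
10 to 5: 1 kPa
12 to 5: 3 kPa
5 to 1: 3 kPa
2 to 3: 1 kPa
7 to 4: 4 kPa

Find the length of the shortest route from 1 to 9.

Enumerating some paths:
1 → 6 → 5 → 12 → 3 → 9: 4+1+3+3+4 = 15
1 → 7 → 4 → 9: 3+4+6 = 13
1 → 5 → 10 → 2 → 3 → 9: 3+1+5+1+4 = 14
The minimum is 13 kPa via 1 → 7 → 4 → 9.

13 kPa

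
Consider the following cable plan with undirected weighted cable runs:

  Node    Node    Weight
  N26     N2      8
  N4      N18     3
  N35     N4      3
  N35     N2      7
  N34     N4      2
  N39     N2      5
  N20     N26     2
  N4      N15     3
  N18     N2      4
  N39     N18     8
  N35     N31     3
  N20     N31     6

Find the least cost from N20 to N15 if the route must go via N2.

20

Shortest N20→N2: N20–N26–N2 = 10
Shortest N2→N15: N2–N18–N4–N15 = 10
Total via N2: 10 + 10 = 20.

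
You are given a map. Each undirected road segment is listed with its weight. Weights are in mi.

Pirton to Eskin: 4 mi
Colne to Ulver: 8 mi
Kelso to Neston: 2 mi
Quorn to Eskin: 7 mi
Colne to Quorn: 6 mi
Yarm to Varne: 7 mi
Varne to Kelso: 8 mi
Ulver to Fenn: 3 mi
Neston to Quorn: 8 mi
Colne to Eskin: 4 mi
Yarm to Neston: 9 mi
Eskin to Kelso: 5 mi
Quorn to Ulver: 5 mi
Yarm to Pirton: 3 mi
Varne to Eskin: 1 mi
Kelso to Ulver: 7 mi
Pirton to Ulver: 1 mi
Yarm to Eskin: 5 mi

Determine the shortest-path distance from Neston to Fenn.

Compare a few routes:
Neston–Yarm–Pirton–Ulver–Fenn: 9+3+1+3 = 16
Neston–Kelso–Ulver–Fenn: 2+7+3 = 12
Neston–Quorn–Ulver–Fenn: 8+5+3 = 16
Neston–Kelso–Eskin–Pirton–Ulver–Fenn: 2+5+4+1+3 = 15
The minimum is 12 mi via Neston–Kelso–Ulver–Fenn.

12 mi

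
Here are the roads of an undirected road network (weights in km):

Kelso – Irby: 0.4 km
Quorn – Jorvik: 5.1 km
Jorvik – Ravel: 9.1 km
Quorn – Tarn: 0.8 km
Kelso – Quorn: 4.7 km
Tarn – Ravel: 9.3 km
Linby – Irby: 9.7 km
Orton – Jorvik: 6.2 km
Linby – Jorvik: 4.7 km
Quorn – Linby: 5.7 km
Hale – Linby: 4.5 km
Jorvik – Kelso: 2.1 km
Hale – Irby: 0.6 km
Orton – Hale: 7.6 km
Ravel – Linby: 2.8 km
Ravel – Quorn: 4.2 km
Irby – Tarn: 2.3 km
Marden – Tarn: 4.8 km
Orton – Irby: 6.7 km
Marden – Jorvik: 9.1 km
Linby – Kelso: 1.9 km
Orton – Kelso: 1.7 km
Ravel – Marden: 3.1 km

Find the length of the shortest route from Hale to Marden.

Enumerating some paths:
Hale → Irby → Kelso → Linby → Ravel → Marden: 0.6+0.4+1.9+2.8+3.1 = 8.8
Hale → Irby → Tarn → Marden: 0.6+2.3+4.8 = 7.7
The minimum is 7.7 km via Hale → Irby → Tarn → Marden.

7.7 km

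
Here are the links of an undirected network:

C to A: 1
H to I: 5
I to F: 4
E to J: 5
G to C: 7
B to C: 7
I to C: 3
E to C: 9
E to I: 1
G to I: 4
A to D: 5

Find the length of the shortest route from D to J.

15

Candidate routes:
D–A–C–E–J: 5+1+9+5 = 20
D–A–C–I–E–J: 5+1+3+1+5 = 15
The minimum is 15 via D–A–C–I–E–J.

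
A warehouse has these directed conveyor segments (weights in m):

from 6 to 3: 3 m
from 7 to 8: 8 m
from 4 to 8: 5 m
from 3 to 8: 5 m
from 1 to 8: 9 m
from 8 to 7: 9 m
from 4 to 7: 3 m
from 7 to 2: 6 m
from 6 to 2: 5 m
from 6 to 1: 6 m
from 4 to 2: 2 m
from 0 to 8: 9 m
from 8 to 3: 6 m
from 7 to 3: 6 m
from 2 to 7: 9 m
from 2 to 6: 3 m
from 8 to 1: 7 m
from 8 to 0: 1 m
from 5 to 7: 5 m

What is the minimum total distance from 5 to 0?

Shortest distances from 5:
5: 0
7: 5  (via 5)
2: 11  (via 7)
3: 11  (via 7)
8: 13  (via 7)
0: 14  (via 8)
Shortest route: 5 → 7 → 8 → 0 = 14 m.

14 m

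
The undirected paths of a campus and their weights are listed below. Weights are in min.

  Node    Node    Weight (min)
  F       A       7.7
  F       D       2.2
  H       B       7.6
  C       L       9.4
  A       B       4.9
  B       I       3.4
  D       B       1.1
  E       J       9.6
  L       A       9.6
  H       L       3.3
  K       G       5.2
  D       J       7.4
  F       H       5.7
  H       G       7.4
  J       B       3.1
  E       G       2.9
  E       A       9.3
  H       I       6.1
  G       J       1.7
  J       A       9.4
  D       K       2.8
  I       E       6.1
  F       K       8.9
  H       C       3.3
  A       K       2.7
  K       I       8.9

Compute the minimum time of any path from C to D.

Shortest distances from C:
C: 0
H: 3.3  (via C)
L: 6.6  (via H)
F: 9  (via H)
I: 9.4  (via H)
G: 10.7  (via H)
B: 10.9  (via H)
D: 11.2  (via F)
Shortest route: C → H → F → D = 11.2 min.

11.2 min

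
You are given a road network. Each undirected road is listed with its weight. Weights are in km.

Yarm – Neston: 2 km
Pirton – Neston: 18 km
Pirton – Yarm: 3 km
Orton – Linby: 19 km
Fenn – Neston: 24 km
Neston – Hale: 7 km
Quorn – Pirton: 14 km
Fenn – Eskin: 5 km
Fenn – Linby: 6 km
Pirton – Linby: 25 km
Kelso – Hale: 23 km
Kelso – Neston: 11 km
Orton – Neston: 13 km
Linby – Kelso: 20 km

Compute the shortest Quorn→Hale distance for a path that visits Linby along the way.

Shortest Quorn→Linby: Quorn–Pirton–Linby = 39
Shortest Linby→Hale: Linby–Fenn–Neston–Hale = 37
Total via Linby: 39 + 37 = 76 km.

76 km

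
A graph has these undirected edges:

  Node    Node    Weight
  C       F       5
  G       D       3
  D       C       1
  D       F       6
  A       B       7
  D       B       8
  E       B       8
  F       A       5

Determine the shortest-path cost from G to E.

19

Settle nodes by increasing distance from G:
G: 0
D: 3  (via G)
C: 4  (via D)
F: 9  (via D)
B: 11  (via D)
A: 14  (via F)
E: 19  (via B)
Shortest route: G–D–B–E = 19.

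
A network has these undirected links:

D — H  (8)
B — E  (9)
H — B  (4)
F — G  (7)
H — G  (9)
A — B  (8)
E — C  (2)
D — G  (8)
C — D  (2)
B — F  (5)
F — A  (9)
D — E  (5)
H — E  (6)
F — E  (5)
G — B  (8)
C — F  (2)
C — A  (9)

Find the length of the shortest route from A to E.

11

Settle nodes by increasing distance from A:
A: 0
B: 8  (via A)
C: 9  (via A)
F: 9  (via A)
D: 11  (via C)
E: 11  (via C)
Shortest route: A–C–E = 11.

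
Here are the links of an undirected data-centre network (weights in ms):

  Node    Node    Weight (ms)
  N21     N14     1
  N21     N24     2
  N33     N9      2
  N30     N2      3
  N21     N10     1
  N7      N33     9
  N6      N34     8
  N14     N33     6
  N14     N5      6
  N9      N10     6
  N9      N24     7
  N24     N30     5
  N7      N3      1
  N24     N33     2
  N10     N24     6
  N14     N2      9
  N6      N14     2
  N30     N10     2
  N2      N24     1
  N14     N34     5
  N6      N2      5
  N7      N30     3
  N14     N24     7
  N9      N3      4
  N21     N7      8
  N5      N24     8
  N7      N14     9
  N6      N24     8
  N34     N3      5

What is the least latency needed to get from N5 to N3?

14 ms

Shortest distances from N5:
N5: 0
N14: 6  (via N5)
N21: 7  (via N14)
N24: 8  (via N5)
N6: 8  (via N14)
N10: 8  (via N21)
N2: 9  (via N24)
N30: 10  (via N10)
N33: 10  (via N24)
N34: 11  (via N14)
N9: 12  (via N33)
N7: 13  (via N30)
N3: 14  (via N7)
Shortest route: N5–N14–N21–N10–N30–N7–N3 = 14 ms.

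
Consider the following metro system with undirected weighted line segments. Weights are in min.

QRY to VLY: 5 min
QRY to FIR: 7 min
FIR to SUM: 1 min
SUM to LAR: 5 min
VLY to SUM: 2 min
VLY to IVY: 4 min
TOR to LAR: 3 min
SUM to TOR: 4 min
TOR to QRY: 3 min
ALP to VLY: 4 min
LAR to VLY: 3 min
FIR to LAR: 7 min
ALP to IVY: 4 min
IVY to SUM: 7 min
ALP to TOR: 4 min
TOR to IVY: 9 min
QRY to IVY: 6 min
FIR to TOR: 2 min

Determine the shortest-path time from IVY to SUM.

Enumerating some paths:
IVY–SUM: 7 = 7
IVY–VLY–SUM: 4+2 = 6
IVY–ALP–VLY–SUM: 4+4+2 = 10
Cheapest is IVY–VLY–SUM at 6 min.

6 min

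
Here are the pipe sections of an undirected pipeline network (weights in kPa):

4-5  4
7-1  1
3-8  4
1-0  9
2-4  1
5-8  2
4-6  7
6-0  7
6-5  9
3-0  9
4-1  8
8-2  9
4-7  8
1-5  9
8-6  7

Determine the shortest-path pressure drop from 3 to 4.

Running Dijkstra from 3:
3: 0
8: 4  (via 3)
5: 6  (via 8)
0: 9  (via 3)
4: 10  (via 5)
Shortest route: 3–8–5–4 = 10 kPa.

10 kPa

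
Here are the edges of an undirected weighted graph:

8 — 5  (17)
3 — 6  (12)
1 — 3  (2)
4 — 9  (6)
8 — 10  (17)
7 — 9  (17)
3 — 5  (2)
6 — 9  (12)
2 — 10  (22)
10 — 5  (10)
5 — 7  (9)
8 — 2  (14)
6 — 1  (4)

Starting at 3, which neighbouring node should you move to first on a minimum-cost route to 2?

Candidate routes:
3–5–8–2: 2+17+14 = 33
3–5–10–2: 2+10+22 = 34
Cheapest is 3–5–8–2 at 33.
So from 3 the first move is to 5.

5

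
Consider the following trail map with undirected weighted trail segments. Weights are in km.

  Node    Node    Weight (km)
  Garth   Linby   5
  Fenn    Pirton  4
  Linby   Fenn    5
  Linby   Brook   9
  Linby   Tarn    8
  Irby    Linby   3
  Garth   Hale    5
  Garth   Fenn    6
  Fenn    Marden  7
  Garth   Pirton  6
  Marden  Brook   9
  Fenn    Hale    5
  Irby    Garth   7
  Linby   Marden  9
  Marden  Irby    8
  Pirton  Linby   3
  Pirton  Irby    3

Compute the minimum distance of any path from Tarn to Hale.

18 km

Compare a few routes:
Tarn → Linby → Garth → Hale: 8+5+5 = 18
Tarn → Linby → Pirton → Fenn → Hale: 8+3+4+5 = 20
Cheapest is Tarn → Linby → Garth → Hale at 18 km.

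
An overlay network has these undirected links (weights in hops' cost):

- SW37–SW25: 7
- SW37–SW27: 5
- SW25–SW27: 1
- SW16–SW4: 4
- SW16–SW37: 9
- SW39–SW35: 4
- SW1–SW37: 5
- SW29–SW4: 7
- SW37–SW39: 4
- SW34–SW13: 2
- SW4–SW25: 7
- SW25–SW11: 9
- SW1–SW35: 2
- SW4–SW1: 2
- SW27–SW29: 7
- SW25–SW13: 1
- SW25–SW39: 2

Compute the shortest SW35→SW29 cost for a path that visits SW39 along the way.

14 hops' cost

Shortest SW35→SW39: SW35 → SW39 = 4
Shortest SW39→SW29: SW39 → SW25 → SW27 → SW29 = 10
Total via SW39: 4 + 10 = 14 hops' cost.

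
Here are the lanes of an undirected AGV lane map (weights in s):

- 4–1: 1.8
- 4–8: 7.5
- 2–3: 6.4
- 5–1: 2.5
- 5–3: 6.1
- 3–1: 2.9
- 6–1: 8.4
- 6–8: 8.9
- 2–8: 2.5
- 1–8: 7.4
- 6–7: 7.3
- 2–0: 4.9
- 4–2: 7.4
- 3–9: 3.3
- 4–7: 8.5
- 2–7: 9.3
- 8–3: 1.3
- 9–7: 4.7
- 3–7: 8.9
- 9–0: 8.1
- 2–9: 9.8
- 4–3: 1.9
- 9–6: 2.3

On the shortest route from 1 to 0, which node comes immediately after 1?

3

Candidate routes:
1 → 4 → 3 → 8 → 2 → 0: 1.8+1.9+1.3+2.5+4.9 = 12.4
1 → 3 → 8 → 2 → 0: 2.9+1.3+2.5+4.9 = 11.6
Cheapest is 1 → 3 → 8 → 2 → 0 at 11.6 s.
So from 1 the first move is to 3.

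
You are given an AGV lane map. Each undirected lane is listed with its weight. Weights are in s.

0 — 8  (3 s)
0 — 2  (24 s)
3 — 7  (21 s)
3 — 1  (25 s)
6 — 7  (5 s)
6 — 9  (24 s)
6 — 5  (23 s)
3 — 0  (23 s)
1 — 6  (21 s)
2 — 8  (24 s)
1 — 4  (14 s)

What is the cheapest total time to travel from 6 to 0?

49 s

Shortest distances from 6:
6: 0
7: 5  (via 6)
1: 21  (via 6)
5: 23  (via 6)
9: 24  (via 6)
3: 26  (via 7)
4: 35  (via 1)
0: 49  (via 3)
Shortest route: 6–7–3–0 = 49 s.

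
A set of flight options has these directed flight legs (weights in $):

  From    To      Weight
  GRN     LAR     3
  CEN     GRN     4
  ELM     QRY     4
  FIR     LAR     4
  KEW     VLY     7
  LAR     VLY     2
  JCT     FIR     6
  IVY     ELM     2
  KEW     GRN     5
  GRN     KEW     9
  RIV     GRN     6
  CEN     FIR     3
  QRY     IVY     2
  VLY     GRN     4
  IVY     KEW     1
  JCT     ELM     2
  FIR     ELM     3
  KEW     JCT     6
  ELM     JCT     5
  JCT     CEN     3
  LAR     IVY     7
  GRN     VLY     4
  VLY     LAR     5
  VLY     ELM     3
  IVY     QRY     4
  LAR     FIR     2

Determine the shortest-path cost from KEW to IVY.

$14

Settle nodes by increasing distance from KEW:
KEW: 0
GRN: 5  (via KEW)
JCT: 6  (via KEW)
VLY: 7  (via KEW)
LAR: 8  (via GRN)
ELM: 8  (via JCT)
CEN: 9  (via JCT)
FIR: 10  (via LAR)
QRY: 12  (via ELM)
IVY: 14  (via QRY)
Shortest route: KEW → JCT → ELM → QRY → IVY = $14.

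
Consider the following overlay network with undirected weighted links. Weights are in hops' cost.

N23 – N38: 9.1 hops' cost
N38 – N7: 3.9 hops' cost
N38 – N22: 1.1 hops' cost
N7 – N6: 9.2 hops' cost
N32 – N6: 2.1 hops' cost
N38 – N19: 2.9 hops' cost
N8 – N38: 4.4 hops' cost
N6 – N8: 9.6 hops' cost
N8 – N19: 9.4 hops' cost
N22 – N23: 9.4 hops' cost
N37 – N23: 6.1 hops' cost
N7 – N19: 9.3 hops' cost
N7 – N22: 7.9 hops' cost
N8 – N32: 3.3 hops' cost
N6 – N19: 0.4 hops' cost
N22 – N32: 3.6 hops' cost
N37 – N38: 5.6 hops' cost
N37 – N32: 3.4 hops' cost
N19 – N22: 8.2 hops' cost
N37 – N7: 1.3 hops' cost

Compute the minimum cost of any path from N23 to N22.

9.4 hops' cost

Running Dijkstra from N23:
N23: 0
N37: 6.1  (via N23)
N7: 7.4  (via N37)
N38: 9.1  (via N23)
N22: 9.4  (via N23)
Shortest route: N23–N22 = 9.4 hops' cost.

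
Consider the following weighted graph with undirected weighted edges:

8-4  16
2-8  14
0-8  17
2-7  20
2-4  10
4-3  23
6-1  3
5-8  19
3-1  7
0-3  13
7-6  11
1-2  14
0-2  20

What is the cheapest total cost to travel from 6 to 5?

50

Candidate routes:
6 - 1 - 2 - 4 - 8 - 5: 3+14+10+16+19 = 62
6 - 1 - 2 - 8 - 5: 3+14+14+19 = 50
6 - 1 - 3 - 0 - 8 - 5: 3+7+13+17+19 = 59
The minimum is 50 via 6 - 1 - 2 - 8 - 5.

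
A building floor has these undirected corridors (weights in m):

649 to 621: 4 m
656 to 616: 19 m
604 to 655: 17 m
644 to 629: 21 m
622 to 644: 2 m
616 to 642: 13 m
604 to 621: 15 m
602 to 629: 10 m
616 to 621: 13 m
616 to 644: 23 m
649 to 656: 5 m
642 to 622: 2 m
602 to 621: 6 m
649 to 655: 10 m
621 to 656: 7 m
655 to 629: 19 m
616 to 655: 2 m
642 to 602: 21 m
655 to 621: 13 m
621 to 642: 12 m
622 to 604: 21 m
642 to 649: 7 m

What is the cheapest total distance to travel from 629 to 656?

Candidate routes:
629–655–649–656: 19+10+5 = 34
629–602–621–649–656: 10+6+4+5 = 25
629–602–621–656: 10+6+7 = 23
Cheapest is 629–602–621–656 at 23 m.

23 m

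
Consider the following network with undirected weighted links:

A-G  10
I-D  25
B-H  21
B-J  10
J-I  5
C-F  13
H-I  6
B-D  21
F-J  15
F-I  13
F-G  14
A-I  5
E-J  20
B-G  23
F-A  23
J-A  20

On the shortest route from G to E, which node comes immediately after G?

A

Candidate routes:
G–A–J–E: 10+20+20 = 50
G–F–J–E: 14+15+20 = 49
G–A–I–J–E: 10+5+5+20 = 40
The minimum is 40 via G–A–I–J–E.
So from G the first move is to A.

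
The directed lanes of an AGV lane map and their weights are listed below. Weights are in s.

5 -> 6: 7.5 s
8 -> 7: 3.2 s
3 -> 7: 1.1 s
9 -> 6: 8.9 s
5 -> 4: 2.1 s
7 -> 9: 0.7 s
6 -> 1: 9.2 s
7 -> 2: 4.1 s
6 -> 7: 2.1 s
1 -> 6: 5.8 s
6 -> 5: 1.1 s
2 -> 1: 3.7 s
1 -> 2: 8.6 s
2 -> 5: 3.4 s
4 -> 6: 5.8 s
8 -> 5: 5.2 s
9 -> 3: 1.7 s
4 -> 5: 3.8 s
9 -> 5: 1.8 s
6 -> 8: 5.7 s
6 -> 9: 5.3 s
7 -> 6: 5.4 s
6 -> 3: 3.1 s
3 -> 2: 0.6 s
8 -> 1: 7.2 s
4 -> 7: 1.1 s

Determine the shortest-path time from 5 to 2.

Running Dijkstra from 5:
5: 0
4: 2.1  (via 5)
7: 3.2  (via 4)
9: 3.9  (via 7)
3: 5.6  (via 9)
2: 6.2  (via 3)
Shortest route: 5–4–7–9–3–2 = 6.2 s.

6.2 s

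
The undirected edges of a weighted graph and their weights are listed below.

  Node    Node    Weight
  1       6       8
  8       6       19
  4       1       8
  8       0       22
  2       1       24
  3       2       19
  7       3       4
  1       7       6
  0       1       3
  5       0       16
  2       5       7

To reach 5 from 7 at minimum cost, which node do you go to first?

Candidate routes:
7–3–2–5: 4+19+7 = 30
7–1–2–5: 6+24+7 = 37
7–1–0–5: 6+3+16 = 25
The minimum is 25 via 7–1–0–5.
So from 7 the first move is to 1.

1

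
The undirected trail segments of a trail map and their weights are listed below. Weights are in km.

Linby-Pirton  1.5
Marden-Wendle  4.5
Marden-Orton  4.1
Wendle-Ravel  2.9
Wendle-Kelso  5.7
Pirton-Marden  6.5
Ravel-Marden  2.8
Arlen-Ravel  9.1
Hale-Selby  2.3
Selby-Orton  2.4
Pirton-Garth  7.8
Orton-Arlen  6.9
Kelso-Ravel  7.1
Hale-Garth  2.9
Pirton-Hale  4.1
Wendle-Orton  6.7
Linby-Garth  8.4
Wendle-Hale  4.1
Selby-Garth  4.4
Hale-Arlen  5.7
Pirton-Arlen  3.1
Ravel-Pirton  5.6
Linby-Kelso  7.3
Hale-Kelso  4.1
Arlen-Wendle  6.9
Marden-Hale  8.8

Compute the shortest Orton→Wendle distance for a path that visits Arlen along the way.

Best Orton to Arlen: Orton–Arlen costing 6.9
Best Arlen to Wendle: Arlen–Wendle costing 6.9
Total via Arlen: 6.9 + 6.9 = 13.8 km.

13.8 km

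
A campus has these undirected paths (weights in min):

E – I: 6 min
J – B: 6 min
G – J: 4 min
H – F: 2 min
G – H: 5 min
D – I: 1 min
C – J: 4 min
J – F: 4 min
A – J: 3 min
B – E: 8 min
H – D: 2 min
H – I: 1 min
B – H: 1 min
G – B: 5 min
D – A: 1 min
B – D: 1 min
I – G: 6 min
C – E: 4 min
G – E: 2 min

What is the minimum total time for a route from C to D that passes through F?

12 min

Shortest C→F: C → J → F = 8
Best F to D: F → H → D costing 4
Total via F: 8 + 4 = 12 min.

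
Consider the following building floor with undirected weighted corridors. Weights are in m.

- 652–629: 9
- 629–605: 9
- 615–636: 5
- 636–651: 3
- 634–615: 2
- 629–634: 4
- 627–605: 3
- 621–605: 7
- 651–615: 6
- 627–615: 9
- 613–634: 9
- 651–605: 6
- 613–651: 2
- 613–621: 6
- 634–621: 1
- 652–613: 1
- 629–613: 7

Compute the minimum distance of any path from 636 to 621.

8 m

Candidate routes:
636 - 651 - 613 - 621: 3+2+6 = 11
636 - 615 - 634 - 621: 5+2+1 = 8
636 - 651 - 615 - 634 - 621: 3+6+2+1 = 12
Cheapest is 636 - 615 - 634 - 621 at 8 m.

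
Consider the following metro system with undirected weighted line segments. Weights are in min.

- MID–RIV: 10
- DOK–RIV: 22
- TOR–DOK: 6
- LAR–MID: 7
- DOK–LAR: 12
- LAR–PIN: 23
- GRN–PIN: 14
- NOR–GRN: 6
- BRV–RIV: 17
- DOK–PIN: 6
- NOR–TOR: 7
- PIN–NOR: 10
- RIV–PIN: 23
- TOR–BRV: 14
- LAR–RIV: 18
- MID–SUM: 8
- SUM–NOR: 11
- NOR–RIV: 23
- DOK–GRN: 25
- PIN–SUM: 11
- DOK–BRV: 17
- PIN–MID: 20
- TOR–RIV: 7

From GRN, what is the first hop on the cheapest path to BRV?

NOR

Enumerating some paths:
GRN → NOR → TOR → DOK → BRV: 6+7+6+17 = 36
GRN → NOR → TOR → BRV: 6+7+14 = 27
Cheapest is GRN → NOR → TOR → BRV at 27 min.
So from GRN the first move is to NOR.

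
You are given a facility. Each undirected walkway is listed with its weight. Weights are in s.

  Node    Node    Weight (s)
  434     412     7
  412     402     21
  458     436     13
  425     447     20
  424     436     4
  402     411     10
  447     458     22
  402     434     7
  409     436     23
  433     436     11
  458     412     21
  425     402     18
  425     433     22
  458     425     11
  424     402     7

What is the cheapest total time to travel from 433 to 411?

32 s

Shortest distances from 433:
433: 0
436: 11  (via 433)
424: 15  (via 436)
425: 22  (via 433)
402: 22  (via 424)
458: 24  (via 436)
434: 29  (via 402)
411: 32  (via 402)
Shortest route: 433 → 436 → 424 → 402 → 411 = 32 s.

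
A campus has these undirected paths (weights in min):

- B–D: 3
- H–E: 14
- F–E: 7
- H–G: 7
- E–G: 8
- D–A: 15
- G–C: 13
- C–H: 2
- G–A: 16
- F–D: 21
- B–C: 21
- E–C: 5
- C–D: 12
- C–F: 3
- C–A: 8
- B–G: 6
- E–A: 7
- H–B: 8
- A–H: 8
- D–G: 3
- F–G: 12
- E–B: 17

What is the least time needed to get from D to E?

11 min

Running Dijkstra from D:
D: 0
B: 3  (via D)
G: 3  (via D)
H: 10  (via G)
E: 11  (via G)
Shortest route: D → G → E = 11 min.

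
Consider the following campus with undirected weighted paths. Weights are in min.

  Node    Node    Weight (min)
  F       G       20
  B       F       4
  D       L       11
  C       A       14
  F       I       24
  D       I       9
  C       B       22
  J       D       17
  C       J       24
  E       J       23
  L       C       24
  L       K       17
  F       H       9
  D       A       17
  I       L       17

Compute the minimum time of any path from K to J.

45 min

Shortest distances from K:
K: 0
L: 17  (via K)
D: 28  (via L)
I: 34  (via L)
C: 41  (via L)
A: 45  (via D)
J: 45  (via D)
Shortest route: K → L → D → J = 45 min.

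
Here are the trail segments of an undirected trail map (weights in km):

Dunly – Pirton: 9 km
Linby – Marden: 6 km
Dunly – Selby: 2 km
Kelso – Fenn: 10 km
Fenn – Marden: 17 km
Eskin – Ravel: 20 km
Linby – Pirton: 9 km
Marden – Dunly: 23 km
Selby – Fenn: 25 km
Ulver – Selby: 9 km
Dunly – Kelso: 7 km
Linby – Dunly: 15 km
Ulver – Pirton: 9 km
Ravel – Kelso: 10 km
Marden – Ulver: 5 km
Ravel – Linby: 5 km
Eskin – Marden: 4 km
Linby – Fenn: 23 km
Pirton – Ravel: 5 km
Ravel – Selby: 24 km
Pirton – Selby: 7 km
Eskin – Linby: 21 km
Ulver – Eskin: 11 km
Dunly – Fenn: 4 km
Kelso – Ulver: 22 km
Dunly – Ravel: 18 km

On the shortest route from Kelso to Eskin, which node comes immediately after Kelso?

Candidate routes:
Kelso–Ravel–Linby–Marden–Eskin: 10+5+6+4 = 25
Kelso–Dunly–Selby–Ulver–Marden–Eskin: 7+2+9+5+4 = 27
Kelso–Dunly–Selby–Ulver–Eskin: 7+2+9+11 = 29
Cheapest is Kelso–Ravel–Linby–Marden–Eskin at 25 km.
So from Kelso the first move is to Ravel.

Ravel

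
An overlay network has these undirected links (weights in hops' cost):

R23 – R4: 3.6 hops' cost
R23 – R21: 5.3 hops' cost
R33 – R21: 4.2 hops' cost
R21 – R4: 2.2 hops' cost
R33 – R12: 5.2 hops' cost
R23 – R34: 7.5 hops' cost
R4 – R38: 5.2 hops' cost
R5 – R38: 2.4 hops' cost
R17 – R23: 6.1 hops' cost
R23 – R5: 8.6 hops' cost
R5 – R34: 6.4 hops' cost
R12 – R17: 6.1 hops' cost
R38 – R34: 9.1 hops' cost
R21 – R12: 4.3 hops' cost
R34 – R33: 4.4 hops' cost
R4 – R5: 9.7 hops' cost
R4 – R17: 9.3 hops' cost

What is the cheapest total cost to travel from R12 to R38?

Compare a few routes:
R12 - R21 - R4 - R38: 4.3+2.2+5.2 = 11.7
R12 - R21 - R23 - R4 - R38: 4.3+5.3+3.6+5.2 = 18.4
R12 - R33 - R21 - R4 - R38: 5.2+4.2+2.2+5.2 = 16.8
R12 - R33 - R34 - R5 - R38: 5.2+4.4+6.4+2.4 = 18.4
Cheapest is R12 - R21 - R4 - R38 at 11.7 hops' cost.

11.7 hops' cost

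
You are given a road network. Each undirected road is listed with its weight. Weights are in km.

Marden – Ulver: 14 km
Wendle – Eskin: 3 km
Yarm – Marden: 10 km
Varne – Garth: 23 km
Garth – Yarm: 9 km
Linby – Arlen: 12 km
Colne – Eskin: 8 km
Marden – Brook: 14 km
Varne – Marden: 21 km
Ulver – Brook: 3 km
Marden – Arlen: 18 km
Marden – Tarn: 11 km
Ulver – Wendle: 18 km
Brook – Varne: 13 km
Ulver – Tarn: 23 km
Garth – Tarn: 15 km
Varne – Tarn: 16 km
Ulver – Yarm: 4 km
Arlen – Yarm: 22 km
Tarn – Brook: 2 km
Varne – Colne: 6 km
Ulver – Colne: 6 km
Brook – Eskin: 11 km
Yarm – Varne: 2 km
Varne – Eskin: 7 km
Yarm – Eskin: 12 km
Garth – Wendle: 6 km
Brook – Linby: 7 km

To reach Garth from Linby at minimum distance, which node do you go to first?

Brook

Candidate routes:
Linby–Brook–Ulver–Yarm–Garth: 7+3+4+9 = 23
Linby–Brook–Tarn–Garth: 7+2+15 = 24
The minimum is 23 km via Linby–Brook–Ulver–Yarm–Garth.
So from Linby the first move is to Brook.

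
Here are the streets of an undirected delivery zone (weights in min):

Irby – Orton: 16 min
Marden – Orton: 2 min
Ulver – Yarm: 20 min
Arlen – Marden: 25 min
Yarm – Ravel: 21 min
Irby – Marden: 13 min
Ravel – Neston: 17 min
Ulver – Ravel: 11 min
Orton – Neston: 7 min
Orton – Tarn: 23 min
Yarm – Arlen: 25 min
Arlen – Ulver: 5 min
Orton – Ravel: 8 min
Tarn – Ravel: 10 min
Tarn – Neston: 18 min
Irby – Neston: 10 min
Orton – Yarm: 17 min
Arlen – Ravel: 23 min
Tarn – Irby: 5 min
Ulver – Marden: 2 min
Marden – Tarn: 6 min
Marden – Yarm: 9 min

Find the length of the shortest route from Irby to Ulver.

13 min

Running Dijkstra from Irby:
Irby: 0
Tarn: 5  (via Irby)
Neston: 10  (via Irby)
Marden: 11  (via Tarn)
Ulver: 13  (via Marden)
Shortest route: Irby–Tarn–Marden–Ulver = 13 min.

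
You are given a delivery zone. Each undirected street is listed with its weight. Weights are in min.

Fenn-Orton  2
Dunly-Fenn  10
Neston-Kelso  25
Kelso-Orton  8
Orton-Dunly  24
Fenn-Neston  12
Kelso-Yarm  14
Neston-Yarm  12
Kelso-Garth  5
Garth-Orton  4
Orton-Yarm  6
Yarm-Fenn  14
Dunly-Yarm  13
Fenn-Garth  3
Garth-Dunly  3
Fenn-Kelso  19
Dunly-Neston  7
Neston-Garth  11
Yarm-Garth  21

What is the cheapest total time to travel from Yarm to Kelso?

14 min

Shortest distances from Yarm:
Yarm: 0
Orton: 6  (via Yarm)
Fenn: 8  (via Orton)
Garth: 10  (via Orton)
Neston: 12  (via Yarm)
Dunly: 13  (via Yarm)
Kelso: 14  (via Yarm)
Shortest route: Yarm → Kelso = 14 min.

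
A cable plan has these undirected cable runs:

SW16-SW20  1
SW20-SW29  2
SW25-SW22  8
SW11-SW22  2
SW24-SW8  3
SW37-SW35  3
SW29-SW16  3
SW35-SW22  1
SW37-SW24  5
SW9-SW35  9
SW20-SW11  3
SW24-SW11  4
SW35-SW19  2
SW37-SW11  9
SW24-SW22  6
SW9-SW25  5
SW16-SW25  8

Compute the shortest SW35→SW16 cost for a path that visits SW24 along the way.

15

Best SW35 to SW24: SW35 → SW22 → SW24 costing 7
Shortest SW24→SW16: SW24 → SW11 → SW20 → SW16 = 8
Total via SW24: 7 + 8 = 15.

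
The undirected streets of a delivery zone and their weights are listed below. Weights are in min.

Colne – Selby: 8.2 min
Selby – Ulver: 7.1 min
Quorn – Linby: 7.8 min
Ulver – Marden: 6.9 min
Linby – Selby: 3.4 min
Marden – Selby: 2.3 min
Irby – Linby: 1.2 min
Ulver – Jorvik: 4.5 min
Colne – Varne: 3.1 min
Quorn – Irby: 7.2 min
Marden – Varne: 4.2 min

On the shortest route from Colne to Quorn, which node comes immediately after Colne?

Enumerating some paths:
Colne - Selby - Linby - Irby - Quorn: 8.2+3.4+1.2+7.2 = 20
Colne - Selby - Linby - Quorn: 8.2+3.4+7.8 = 19.4
The minimum is 19.4 min via Colne - Selby - Linby - Quorn.
So from Colne the first move is to Selby.

Selby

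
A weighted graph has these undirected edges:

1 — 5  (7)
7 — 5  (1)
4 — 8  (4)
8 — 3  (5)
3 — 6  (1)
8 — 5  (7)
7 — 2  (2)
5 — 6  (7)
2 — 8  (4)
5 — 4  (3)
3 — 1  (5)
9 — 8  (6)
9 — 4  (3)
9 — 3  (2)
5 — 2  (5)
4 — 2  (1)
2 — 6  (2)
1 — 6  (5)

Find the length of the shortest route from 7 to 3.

Shortest distances from 7:
7: 0
5: 1  (via 7)
2: 2  (via 7)
4: 3  (via 2)
6: 4  (via 2)
3: 5  (via 6)
Shortest route: 7 → 2 → 6 → 3 = 5.

5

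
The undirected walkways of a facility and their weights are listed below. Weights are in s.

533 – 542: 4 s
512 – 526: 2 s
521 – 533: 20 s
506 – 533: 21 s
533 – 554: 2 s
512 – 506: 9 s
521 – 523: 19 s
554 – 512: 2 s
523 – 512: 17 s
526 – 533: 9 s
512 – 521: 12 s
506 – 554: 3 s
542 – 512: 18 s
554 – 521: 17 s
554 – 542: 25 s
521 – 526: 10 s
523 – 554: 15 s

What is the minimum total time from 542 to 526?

10 s

Enumerating some paths:
542 - 533 - 554 - 512 - 526: 4+2+2+2 = 10
542 - 533 - 554 - 506 - 512 - 526: 4+2+3+9+2 = 20
542 - 533 - 526: 4+9 = 13
542 - 512 - 526: 18+2 = 20
Cheapest is 542 - 533 - 554 - 512 - 526 at 10 s.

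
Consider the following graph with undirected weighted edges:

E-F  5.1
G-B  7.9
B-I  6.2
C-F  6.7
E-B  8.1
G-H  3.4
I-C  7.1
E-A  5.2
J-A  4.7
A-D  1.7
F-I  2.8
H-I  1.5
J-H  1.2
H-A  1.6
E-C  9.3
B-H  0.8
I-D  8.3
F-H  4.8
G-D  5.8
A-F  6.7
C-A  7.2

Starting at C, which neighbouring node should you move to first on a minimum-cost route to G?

Compare a few routes:
C–F–I–H–G: 6.7+2.8+1.5+3.4 = 14.4
C–A–H–G: 7.2+1.6+3.4 = 12.2
C–I–H–G: 7.1+1.5+3.4 = 12
C–A–D–G: 7.2+1.7+5.8 = 14.7
The minimum is 12 via C–I–H–G.
So from C the first move is to I.

I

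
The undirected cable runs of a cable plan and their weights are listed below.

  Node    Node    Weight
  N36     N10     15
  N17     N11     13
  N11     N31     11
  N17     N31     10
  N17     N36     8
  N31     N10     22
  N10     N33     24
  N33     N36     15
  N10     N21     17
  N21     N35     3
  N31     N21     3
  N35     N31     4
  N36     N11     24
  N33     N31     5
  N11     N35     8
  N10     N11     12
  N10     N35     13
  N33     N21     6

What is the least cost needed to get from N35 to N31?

Enumerating some paths:
N35 - N31: 4 = 4
N35 - N21 - N31: 3+3 = 6
Cheapest is N35 - N31 at 4.

4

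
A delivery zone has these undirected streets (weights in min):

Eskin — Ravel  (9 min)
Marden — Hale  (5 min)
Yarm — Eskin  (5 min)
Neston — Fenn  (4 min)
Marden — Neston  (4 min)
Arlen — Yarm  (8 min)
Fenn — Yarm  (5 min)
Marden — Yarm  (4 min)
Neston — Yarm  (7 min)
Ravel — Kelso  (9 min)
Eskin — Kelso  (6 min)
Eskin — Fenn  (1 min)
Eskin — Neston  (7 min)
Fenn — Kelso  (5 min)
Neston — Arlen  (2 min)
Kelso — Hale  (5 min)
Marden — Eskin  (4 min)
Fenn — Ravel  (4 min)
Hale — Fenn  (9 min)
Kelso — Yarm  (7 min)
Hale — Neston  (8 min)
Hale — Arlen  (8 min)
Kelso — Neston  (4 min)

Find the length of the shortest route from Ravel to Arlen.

Settle nodes by increasing distance from Ravel:
Ravel: 0
Fenn: 4  (via Ravel)
Eskin: 5  (via Fenn)
Neston: 8  (via Fenn)
Kelso: 9  (via Ravel)
Yarm: 9  (via Fenn)
Marden: 9  (via Eskin)
Arlen: 10  (via Neston)
Shortest route: Ravel → Fenn → Neston → Arlen = 10 min.

10 min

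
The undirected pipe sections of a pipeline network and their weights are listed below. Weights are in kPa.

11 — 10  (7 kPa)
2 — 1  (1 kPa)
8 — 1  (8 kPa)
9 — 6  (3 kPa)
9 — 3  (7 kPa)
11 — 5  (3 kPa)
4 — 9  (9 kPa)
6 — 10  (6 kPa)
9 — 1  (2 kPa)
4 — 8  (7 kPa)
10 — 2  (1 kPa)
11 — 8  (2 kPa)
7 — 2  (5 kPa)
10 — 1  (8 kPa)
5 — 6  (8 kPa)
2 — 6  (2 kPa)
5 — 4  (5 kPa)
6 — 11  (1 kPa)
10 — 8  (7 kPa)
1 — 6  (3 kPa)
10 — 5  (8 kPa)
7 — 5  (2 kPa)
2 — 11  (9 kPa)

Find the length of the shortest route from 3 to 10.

Shortest distances from 3:
3: 0
9: 7  (via 3)
1: 9  (via 9)
2: 10  (via 1)
6: 10  (via 9)
10: 11  (via 2)
Shortest route: 3 → 9 → 1 → 2 → 10 = 11 kPa.

11 kPa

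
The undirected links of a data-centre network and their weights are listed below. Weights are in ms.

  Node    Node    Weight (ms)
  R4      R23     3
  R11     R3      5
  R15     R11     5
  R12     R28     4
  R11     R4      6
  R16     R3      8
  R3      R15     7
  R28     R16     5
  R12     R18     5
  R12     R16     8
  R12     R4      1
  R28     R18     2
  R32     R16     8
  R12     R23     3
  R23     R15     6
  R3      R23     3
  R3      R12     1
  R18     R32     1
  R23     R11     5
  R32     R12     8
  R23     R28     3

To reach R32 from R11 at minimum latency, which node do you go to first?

Compare a few routes:
R11 - R23 - R28 - R18 - R32: 5+3+2+1 = 11
R11 - R3 - R12 - R18 - R32: 5+1+5+1 = 12
The minimum is 11 ms via R11 - R23 - R28 - R18 - R32.
So from R11 the first move is to R23.

R23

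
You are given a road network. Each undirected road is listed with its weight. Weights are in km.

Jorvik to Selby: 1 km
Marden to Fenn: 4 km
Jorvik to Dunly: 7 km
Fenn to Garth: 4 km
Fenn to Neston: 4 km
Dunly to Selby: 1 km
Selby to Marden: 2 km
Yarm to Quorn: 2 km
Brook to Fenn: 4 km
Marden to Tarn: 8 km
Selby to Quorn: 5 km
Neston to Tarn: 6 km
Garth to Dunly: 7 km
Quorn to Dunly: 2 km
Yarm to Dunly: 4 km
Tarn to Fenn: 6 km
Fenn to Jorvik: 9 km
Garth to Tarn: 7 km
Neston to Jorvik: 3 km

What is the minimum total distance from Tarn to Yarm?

15 km

Settle nodes by increasing distance from Tarn:
Tarn: 0
Fenn: 6  (via Tarn)
Neston: 6  (via Tarn)
Garth: 7  (via Tarn)
Marden: 8  (via Tarn)
Jorvik: 9  (via Neston)
Selby: 10  (via Marden)
Brook: 10  (via Fenn)
Dunly: 11  (via Selby)
Quorn: 13  (via Dunly)
Yarm: 15  (via Dunly)
Shortest route: Tarn–Marden–Selby–Dunly–Yarm = 15 km.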